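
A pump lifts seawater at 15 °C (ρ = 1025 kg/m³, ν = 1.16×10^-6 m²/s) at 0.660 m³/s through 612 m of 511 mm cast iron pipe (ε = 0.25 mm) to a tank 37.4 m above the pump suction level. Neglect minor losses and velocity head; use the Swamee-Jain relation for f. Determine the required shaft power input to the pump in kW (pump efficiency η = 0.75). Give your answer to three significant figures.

V = 4Q/(πD²) = 3.218 m/s; Re = 1.42×10^6; ε/D = 4.89×10^-4; f = 0.01707
h_f = f(L/D)V²/2g = 10.79 m
Total head H = z + h_f = 37.4 + 10.79 = 48.19 m
P_hyd = ρgQH = 1025·9.81·0.660·48.19 = 319.8 kW
P_shaft = P_hyd/η = 319.8/0.75 = 426.4 kW

P_shaft ≈ 426 kW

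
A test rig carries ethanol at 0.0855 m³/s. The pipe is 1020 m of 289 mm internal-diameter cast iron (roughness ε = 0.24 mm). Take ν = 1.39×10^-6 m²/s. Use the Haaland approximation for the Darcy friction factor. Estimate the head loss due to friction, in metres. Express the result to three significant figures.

V = 4Q/(πD²) = 4·0.0855/(π·0.289²) = 1.303 m/s
Re = VD/ν = 1.303·0.289/1.39×10^-6 = 2.71×10^5 → turbulent
ε/D = 0.24/289 = 8.30×10^-4
Haaland: f = 0.01987
h_f = f(L/D)V²/(2g) = 0.01987·(1020/0.289)·1.303²/(2·9.81) = 6.073 m

h_f ≈ 6.07 m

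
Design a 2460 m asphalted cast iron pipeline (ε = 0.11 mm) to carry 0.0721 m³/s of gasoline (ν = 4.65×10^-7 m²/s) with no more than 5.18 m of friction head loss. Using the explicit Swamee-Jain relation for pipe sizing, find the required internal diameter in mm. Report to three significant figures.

Swamee-Jain (Type III): D = 0.66·[ε^1.25·(LQ²/(gh_f))^4.75 + ν·Q^9.4·(L/(gh_f))^5.2]^0.04
LQ²/(gh_f) = 0.2517; L/(gh_f) = 48.41
Term 1 = ε^1.25·(…)^4.75 = 1.61×10^-8; Term 2 = ν·Q^9.4·(…)^5.2 = 4.94×10^-9
D = 0.66·(1.61×10^-8 + 4.94×10^-9)^0.04 = 0.3254 m = 325 mm
Check: V = 0.867 m/s, Re = 6.07×10^5, f = 0.01647, h_f = 4.77 m ≈ 5.18 m ✓

D ≈ 325 mm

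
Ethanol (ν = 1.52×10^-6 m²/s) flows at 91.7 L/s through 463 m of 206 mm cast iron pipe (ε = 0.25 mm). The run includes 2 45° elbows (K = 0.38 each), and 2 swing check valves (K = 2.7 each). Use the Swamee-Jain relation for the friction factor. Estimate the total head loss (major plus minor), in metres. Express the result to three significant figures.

H_L ≈ 21.0 m

V = 4Q/(πD²) = 2.751 m/s; V²/2g = 0.3858 m
Re = 3.73×10^5, ε/D = 0.00121 → f = 0.02142 (Swamee-Jain)
Major: h_f = f(L/D)·V²/2g = 0.02142·2248·0.3858 = 18.58 m
Minor: ΣK = 6.16; h_m = ΣK·V²/2g = 2.377 m
Total H_L = 18.58 + 2.377 = 20.95 m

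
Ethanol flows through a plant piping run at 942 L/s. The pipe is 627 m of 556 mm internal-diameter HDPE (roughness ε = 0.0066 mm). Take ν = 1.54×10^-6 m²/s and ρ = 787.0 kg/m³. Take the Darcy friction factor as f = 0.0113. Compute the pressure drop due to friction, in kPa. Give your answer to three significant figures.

V = 4Q/(πD²) = 4·0.942/(π·0.556²) = 3.880 m/s
h_f = f(L/D)V²/(2g) = 0.01130·(627/0.556)·3.880²/(2·9.81) = 9.777 m
Δp = ρg·h_f = 787.0·9.81·9.777 = 75.48 kPa

Δp ≈ 75.5 kPa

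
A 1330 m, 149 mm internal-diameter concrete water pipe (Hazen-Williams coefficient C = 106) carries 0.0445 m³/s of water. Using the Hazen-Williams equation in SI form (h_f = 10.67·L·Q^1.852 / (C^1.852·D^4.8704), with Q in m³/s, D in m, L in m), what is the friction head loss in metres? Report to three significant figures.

h_f ≈ 84.1 m

h_f = 10.67·1330·0.0445^1.852 / (106^1.852·0.149^4.8704) = 84.11 m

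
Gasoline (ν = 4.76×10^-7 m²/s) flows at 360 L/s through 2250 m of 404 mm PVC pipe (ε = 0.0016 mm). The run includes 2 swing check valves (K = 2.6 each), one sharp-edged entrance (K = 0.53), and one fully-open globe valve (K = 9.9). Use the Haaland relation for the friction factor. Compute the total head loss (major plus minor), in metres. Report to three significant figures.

V = 4Q/(πD²) = 2.808 m/s; V²/2g = 0.4020 m
Re = 2.38×10^6, ε/D = 3.96×10^-6 → f = 0.01019 (Haaland)
Major: h_f = f(L/D)·V²/2g = 0.01019·5569·0.4020 = 22.81 m
Minor: ΣK = 15.6; h_m = ΣK·V²/2g = 6.283 m
Total H_L = 22.81 + 6.283 = 29.09 m

H_L ≈ 29.1 m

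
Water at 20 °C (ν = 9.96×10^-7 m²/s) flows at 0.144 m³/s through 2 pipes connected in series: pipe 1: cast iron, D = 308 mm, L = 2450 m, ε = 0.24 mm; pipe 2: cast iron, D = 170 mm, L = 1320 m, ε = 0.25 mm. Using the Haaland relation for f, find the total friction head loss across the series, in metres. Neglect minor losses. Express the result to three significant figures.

H ≈ 377 m

Pipe 1: V = 1.933 m/s, Re = 5.98×10^5, ε/D = 7.79×10^-4, f = 0.01906, h_1 = f(L/D)V²/2g = 28.86 m
Pipe 2: V = 6.344 m/s, Re = 1.08×10^6, ε/D = 0.00147, f = 0.02185, h_2 = f(L/D)V²/2g = 348.0 m
Series → Q common, losses add: H = Σh = 376.9 m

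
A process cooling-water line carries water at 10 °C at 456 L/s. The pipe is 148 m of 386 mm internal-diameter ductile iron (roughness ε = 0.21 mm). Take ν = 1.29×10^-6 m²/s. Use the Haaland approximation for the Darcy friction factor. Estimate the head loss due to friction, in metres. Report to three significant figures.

V = 4Q/(πD²) = 4·0.456/(π·0.386²) = 3.897 m/s
Re = VD/ν = 3.897·0.386/1.29×10^-6 = 1.17×10^6 → turbulent
ε/D = 0.21/386 = 5.44×10^-4
Haaland: f = 0.01741
h_f = f(L/D)V²/(2g) = 0.01741·(148/0.386)·3.897²/(2·9.81) = 5.167 m

h_f ≈ 5.17 m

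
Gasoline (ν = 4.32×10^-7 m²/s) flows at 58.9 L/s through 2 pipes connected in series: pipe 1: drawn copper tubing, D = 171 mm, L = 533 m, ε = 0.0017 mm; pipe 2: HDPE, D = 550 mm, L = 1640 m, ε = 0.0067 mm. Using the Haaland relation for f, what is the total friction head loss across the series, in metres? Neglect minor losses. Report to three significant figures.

H ≈ 12.4 m

Pipe 1: V = 2.565 m/s, Re = 1.02×10^6, ε/D = 9.94×10^-6, f = 0.01174, h_1 = f(L/D)V²/2g = 12.27 m
Pipe 2: V = 0.2479 m/s, Re = 3.16×10^5, ε/D = 1.22×10^-5, f = 0.01431, h_2 = f(L/D)V²/2g = 0.1337 m
Series → Q common, losses add: H = Σh = 12.40 m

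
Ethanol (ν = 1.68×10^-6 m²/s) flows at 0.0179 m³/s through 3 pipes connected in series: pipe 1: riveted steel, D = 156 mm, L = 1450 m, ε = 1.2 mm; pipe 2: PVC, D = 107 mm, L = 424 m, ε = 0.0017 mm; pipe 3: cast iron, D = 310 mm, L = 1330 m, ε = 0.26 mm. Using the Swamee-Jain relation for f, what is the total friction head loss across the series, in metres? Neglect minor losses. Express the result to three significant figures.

H ≈ 28.9 m

Pipe 1: V = 0.9365 m/s, Re = 8.70×10^4, ε/D = 0.00769, f = 0.03584, h_1 = f(L/D)V²/2g = 14.89 m
Pipe 2: V = 1.991 m/s, Re = 1.27×10^5, ε/D = 1.59×10^-5, f = 0.01712, h_2 = f(L/D)V²/2g = 13.70 m
Pipe 3: V = 0.2372 m/s, Re = 4.38×10^4, ε/D = 8.39×10^-4, f = 0.02418, h_3 = f(L/D)V²/2g = 0.2973 m
Series → Q common, losses add: H = Σh = 28.89 m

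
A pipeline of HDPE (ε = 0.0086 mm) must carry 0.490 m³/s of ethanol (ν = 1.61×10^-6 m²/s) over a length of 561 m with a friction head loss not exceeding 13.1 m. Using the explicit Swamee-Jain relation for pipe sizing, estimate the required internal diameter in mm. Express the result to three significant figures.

D ≈ 404 mm

Swamee-Jain (Type III): D = 0.66·[ε^1.25·(LQ²/(gh_f))^4.75 + ν·Q^9.4·(L/(gh_f))^5.2]^0.04
LQ²/(gh_f) = 1.048; L/(gh_f) = 4.365
Term 1 = ε^1.25·(…)^4.75 = 5.82×10^-7; Term 2 = ν·Q^9.4·(…)^5.2 = 4.20×10^-6
D = 0.66·(5.82×10^-7 + 4.20×10^-6)^0.04 = 0.4043 m = 404 mm
Check: V = 3.82 m/s, Re = 9.58×10^5, f = 0.01218, h_f = 12.5 m ≈ 13.1 m ✓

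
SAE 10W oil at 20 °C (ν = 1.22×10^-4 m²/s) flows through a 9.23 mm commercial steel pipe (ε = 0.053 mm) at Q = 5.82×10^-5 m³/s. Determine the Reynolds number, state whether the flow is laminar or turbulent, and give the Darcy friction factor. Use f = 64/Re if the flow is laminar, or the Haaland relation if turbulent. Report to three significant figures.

V = 4Q/(πD²) = 0.8698 m/s
Re = VD/ν = 0.8698·0.00923/1.22×10^-4 = 65.8
Re < 2300 → laminar → f = 64/Re = 0.9725

Re ≈ 65.8; laminar; f = 64/Re ≈ 0.973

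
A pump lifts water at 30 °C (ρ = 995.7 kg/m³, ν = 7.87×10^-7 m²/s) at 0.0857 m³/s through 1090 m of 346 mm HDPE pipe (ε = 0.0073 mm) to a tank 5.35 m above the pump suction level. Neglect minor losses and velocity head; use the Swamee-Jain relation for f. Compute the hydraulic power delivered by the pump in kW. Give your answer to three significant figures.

P_hyd ≈ 6.03 kW

V = 4Q/(πD²) = 0.9115 m/s; Re = 4.01×10^5; ε/D = 2.11×10^-5; f = 0.01392
h_f = f(L/D)V²/2g = 1.856 m
Total head H = z + h_f = 5.35 + 1.856 = 7.206 m
P_hyd = ρgQH = 995.7·9.81·0.0857·7.206 = 6.032 kW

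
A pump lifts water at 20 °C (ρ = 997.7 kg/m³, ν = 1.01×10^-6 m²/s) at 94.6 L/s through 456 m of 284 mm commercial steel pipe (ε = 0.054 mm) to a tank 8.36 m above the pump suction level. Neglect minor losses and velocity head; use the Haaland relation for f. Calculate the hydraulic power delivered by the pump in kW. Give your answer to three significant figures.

P_hyd ≈ 10.3 kW

V = 4Q/(πD²) = 1.493 m/s; Re = 4.20×10^5; ε/D = 1.90×10^-4; f = 0.01544
h_f = f(L/D)V²/2g = 2.817 m
Total head H = z + h_f = 8.36 + 2.817 = 11.18 m
P_hyd = ρgQH = 997.7·9.81·0.0946·11.18 = 10.35 kW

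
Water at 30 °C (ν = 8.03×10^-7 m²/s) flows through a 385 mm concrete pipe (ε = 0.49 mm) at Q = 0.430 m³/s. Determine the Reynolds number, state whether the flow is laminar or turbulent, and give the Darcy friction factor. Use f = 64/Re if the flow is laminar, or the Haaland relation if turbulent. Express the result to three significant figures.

Re ≈ 1.77×10^6; turbulent; f ≈ 0.0210

V = 4Q/(πD²) = 3.694 m/s
Re = VD/ν = 3.694·0.385/8.03×10^-7 = 1.77×10^6
Re > 4000 → turbulent; ε/D = 0.00127
Haaland: f = 0.02101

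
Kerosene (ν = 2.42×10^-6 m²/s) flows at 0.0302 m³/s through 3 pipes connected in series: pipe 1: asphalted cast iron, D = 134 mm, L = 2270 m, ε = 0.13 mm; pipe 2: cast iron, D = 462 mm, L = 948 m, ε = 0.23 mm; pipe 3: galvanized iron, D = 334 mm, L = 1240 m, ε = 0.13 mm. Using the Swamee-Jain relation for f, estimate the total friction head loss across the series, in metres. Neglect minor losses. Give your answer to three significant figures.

H ≈ 87.3 m

Pipe 1: V = 2.141 m/s, Re = 1.19×10^5, ε/D = 9.70×10^-4, f = 0.02190, h_1 = f(L/D)V²/2g = 86.70 m
Pipe 2: V = 0.1801 m/s, Re = 3.44×10^4, ε/D = 4.98×10^-4, f = 0.02418, h_2 = f(L/D)V²/2g = 0.08207 m
Pipe 3: V = 0.3447 m/s, Re = 4.76×10^4, ε/D = 3.89×10^-4, f = 0.02244, h_3 = f(L/D)V²/2g = 0.5045 m
Series → Q common, losses add: H = Σh = 87.29 m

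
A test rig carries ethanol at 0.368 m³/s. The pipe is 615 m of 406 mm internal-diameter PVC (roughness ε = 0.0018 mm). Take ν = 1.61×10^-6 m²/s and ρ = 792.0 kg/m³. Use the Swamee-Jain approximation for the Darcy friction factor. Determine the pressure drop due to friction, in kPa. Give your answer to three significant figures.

V = 4Q/(πD²) = 4·0.368/(π·0.406²) = 2.843 m/s
Re = VD/ν = 2.843·0.406/1.61×10^-6 = 7.17×10^5 → turbulent
ε/D = 0.0018/406 = 4.43×10^-6
Swamee-Jain: f = 0.01238
h_f = f(L/D)V²/(2g) = 0.01238·(615/0.406)·2.843²/(2·9.81) = 7.721 m
Δp = ρg·h_f = 792.0·9.81·7.721 = 59.99 kPa

Δp ≈ 60.0 kPa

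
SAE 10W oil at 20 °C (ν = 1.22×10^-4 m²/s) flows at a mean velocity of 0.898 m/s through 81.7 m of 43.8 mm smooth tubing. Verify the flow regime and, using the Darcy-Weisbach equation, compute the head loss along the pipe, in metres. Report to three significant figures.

h_f ≈ 15.2 m

Re = VD/ν = 0.898·0.04380/1.22×10^-4 = 322 → laminar (Re < 2300)
f = 64/Re = 0.1985
h_f = f(L/D)V²/(2g) = 0.1985·(81.7/0.04380)·0.898²/(2·9.81) = 15.22 m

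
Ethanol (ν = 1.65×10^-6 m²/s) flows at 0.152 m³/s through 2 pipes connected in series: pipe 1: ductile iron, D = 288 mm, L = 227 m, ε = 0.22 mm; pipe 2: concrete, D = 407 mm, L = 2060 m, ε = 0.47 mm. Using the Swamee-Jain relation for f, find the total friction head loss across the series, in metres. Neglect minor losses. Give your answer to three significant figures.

H ≈ 11.8 m

Pipe 1: V = 2.333 m/s, Re = 4.07×10^5, ε/D = 7.64×10^-4, f = 0.01941, h_1 = f(L/D)V²/2g = 4.245 m
Pipe 2: V = 1.168 m/s, Re = 2.88×10^5, ε/D = 0.00115, f = 0.02140, h_2 = f(L/D)V²/2g = 7.536 m
Series → Q common, losses add: H = Σh = 11.78 m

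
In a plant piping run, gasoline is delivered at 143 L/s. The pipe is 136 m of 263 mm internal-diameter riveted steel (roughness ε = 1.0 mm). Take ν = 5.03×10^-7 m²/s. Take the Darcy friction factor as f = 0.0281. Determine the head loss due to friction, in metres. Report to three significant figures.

V = 4Q/(πD²) = 4·0.143/(π·0.263²) = 2.632 m/s
h_f = f(L/D)V²/(2g) = 0.02810·(136/0.263)·2.632²/(2·9.81) = 5.132 m

h_f ≈ 5.13 m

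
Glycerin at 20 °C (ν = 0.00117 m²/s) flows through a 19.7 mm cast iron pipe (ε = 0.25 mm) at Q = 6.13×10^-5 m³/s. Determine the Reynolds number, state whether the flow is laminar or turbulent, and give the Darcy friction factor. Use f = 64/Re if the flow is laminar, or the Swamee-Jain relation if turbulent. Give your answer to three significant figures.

Re ≈ 3.39; laminar; f = 64/Re ≈ 18.9

V = 4Q/(πD²) = 0.2011 m/s
Re = VD/ν = 0.2011·0.0197/0.00117 = 3.39
Re < 2300 → laminar → f = 64/Re = 18.90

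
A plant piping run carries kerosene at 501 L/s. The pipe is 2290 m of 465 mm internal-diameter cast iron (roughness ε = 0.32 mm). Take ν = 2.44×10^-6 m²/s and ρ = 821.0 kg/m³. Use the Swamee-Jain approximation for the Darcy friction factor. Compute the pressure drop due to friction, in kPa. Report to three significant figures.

V = 4Q/(πD²) = 4·0.501/(π·0.465²) = 2.950 m/s
Re = VD/ν = 2.950·0.465/2.44×10^-6 = 5.62×10^5 → turbulent
ε/D = 0.32/465 = 6.88×10^-4
Swamee-Jain: f = 0.01878
h_f = f(L/D)V²/(2g) = 0.01878·(2290/0.465)·2.950²/(2·9.81) = 41.02 m
Δp = ρg·h_f = 821.0·9.81·41.02 = 330.3 kPa

Δp ≈ 330 kPa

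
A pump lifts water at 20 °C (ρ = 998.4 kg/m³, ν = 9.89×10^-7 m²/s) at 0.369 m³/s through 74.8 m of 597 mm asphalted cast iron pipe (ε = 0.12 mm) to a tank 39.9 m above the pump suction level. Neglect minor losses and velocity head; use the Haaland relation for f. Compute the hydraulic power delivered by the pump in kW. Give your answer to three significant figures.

V = 4Q/(πD²) = 1.318 m/s; Re = 7.96×10^5; ε/D = 2.01×10^-4; f = 0.01480
h_f = f(L/D)V²/2g = 0.1642 m
Total head H = z + h_f = 39.9 + 0.1642 = 40.06 m
P_hyd = ρgQH = 998.4·9.81·0.369·40.06 = 144.8 kW

P_hyd ≈ 145 kW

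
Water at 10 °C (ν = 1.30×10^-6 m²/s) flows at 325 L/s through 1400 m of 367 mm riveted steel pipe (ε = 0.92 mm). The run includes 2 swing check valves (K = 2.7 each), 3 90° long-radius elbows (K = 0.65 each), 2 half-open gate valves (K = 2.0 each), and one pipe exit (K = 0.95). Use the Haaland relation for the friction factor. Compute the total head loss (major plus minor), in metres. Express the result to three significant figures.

V = 4Q/(πD²) = 3.072 m/s; V²/2g = 0.4811 m
Re = 8.67×10^5, ε/D = 0.00251 → f = 0.02510 (Haaland)
Major: h_f = f(L/D)·V²/2g = 0.02510·3815·0.4811 = 46.07 m
Minor: ΣK = 12.3; h_m = ΣK·V²/2g = 5.917 m
Total H_L = 46.07 + 5.917 = 51.99 m

H_L ≈ 52.0 m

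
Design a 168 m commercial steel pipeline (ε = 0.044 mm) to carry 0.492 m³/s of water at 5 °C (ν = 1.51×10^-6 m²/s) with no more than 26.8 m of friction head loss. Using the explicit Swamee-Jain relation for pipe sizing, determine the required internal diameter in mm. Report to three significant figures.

Swamee-Jain (Type III): D = 0.66·[ε^1.25·(LQ²/(gh_f))^4.75 + ν·Q^9.4·(L/(gh_f))^5.2]^0.04
LQ²/(gh_f) = 0.1547; L/(gh_f) = 0.6390
Term 1 = ε^1.25·(…)^4.75 = 5.06×10^-10; Term 2 = ν·Q^9.4·(…)^5.2 = 1.87×10^-10
D = 0.66·(5.06×10^-10 + 1.87×10^-10)^0.04 = 0.2839 m = 284 mm
Check: V = 7.77 m/s, Re = 1.46×10^6, f = 0.01394, h_f = 25.4 m ≈ 26.8 m ✓

D ≈ 284 mm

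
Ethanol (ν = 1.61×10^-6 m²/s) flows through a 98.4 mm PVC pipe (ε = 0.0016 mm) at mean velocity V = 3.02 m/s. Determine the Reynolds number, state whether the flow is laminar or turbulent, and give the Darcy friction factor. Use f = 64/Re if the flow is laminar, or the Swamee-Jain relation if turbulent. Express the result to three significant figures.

Re = VD/ν = 3.020·0.0984/1.61×10^-6 = 1.85×10^5
Re > 4000 → turbulent; ε/D = 1.63×10^-5
Swamee-Jain: f = 0.01592

Re ≈ 1.85×10^5; turbulent; f ≈ 0.0159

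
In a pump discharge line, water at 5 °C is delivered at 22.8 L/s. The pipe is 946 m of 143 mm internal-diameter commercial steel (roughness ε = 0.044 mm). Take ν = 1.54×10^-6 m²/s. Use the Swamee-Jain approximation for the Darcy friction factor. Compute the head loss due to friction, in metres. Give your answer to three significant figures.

h_f ≈ 12.8 m

V = 4Q/(πD²) = 4·0.0228/(π·0.143²) = 1.420 m/s
Re = VD/ν = 1.420·0.143/1.54×10^-6 = 1.32×10^5 → turbulent
ε/D = 0.044/143 = 3.08×10^-4
Swamee-Jain: f = 0.01878
h_f = f(L/D)V²/(2g) = 0.01878·(946/0.143)·1.420²/(2·9.81) = 12.76 m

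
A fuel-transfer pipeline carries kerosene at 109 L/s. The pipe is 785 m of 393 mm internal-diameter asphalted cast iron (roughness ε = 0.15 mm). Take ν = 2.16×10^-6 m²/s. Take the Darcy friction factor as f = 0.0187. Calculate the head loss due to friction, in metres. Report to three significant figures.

V = 4Q/(πD²) = 4·0.109/(π·0.393²) = 0.8986 m/s
h_f = f(L/D)V²/(2g) = 0.01870·(785/0.393)·0.8986²/(2·9.81) = 1.537 m

h_f ≈ 1.54 m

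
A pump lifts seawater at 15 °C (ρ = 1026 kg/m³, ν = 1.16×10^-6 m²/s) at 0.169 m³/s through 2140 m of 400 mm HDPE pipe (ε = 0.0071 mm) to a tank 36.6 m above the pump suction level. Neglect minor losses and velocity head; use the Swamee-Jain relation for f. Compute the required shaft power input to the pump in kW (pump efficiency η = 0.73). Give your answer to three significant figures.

P_shaft ≈ 101 kW

V = 4Q/(πD²) = 1.345 m/s; Re = 4.64×10^5; ε/D = 1.78×10^-5; f = 0.01354
h_f = f(L/D)V²/2g = 6.677 m
Total head H = z + h_f = 36.6 + 6.677 = 43.28 m
P_hyd = ρgQH = 1026·9.81·0.169·43.28 = 73.61 kW
P_shaft = P_hyd/η = 73.61/0.73 = 100.8 kW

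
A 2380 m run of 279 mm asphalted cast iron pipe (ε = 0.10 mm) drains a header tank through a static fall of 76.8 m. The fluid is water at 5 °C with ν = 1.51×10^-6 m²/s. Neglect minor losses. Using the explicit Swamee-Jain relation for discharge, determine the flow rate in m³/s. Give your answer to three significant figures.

Swamee-Jain (Type II): Q = -0.965·√(gD⁵h_f/L)·ln[ε/(3.7D) + √(3.17ν²L/(gD³h_f))]
√(gD⁵h_f/L) = √(9.81·0.279⁵·76.8/2380) = 0.02313
ε/(3.7D) = 9.69×10^-5; √(3.17ν²L/(gD³h_f)) = 3.24×10^-5
Q = -0.965·0.02313·ln(1.293×10^-4) = 0.1999 m³/s
Check: V = 3.27 m/s, Re = 6.04×10^5, f = 0.01663, h_f = 77.3 m ≈ 76.8 m ✓

Q ≈ 0.200 m³/s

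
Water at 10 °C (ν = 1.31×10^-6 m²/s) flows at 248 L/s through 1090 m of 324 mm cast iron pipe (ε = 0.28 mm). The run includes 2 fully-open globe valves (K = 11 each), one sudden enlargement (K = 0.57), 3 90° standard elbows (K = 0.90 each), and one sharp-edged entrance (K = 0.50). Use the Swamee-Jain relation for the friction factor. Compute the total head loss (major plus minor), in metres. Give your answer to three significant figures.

V = 4Q/(πD²) = 3.008 m/s; V²/2g = 0.4612 m
Re = 7.44×10^5, ε/D = 8.64×10^-4 → f = 0.01951 (Swamee-Jain)
Major: h_f = f(L/D)·V²/2g = 0.01951·3364·0.4612 = 30.27 m
Minor: ΣK = 25.8; h_m = ΣK·V²/2g = 11.88 m
Total H_L = 30.27 + 11.88 = 42.16 m

H_L ≈ 42.2 m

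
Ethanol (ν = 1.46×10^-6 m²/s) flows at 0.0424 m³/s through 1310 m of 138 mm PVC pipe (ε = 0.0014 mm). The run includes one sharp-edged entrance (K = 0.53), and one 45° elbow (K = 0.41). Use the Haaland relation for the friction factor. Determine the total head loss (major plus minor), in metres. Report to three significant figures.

V = 4Q/(πD²) = 2.835 m/s; V²/2g = 0.4096 m
Re = 2.68×10^5, ε/D = 1.01×10^-5 → f = 0.01473 (Haaland)
Major: h_f = f(L/D)·V²/2g = 0.01473·9493·0.4096 = 57.26 m
Minor: ΣK = 0.940; h_m = ΣK·V²/2g = 0.3850 m
Total H_L = 57.26 + 0.3850 = 57.64 m

H_L ≈ 57.6 m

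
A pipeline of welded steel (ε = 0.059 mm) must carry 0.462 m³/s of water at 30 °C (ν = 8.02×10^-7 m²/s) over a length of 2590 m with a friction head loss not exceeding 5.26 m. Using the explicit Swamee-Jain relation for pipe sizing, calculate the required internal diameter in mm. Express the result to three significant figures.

D ≈ 654 mm

Swamee-Jain (Type III): D = 0.66·[ε^1.25·(LQ²/(gh_f))^4.75 + ν·Q^9.4·(L/(gh_f))^5.2]^0.04
LQ²/(gh_f) = 10.71; L/(gh_f) = 50.19
Term 1 = ε^1.25·(…)^4.75 = 0.403; Term 2 = ν·Q^9.4·(…)^5.2 = 0.394
D = 0.66·(0.403 + 0.394)^0.04 = 0.6540 m = 654 mm
Check: V = 1.38 m/s, Re = 1.12×10^6, f = 0.01323, h_f = 5.05 m ≈ 5.26 m ✓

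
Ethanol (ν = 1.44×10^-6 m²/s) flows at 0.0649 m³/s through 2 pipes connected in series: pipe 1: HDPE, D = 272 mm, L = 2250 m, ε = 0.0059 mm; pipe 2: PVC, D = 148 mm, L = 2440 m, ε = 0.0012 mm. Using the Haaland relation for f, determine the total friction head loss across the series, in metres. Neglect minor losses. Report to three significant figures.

H ≈ 173 m

Pipe 1: V = 1.117 m/s, Re = 2.11×10^5, ε/D = 2.17×10^-5, f = 0.01548, h_1 = f(L/D)V²/2g = 8.142 m
Pipe 2: V = 3.773 m/s, Re = 3.88×10^5, ε/D = 8.11×10^-6, f = 0.01375, h_2 = f(L/D)V²/2g = 164.5 m
Series → Q common, losses add: H = Σh = 172.6 m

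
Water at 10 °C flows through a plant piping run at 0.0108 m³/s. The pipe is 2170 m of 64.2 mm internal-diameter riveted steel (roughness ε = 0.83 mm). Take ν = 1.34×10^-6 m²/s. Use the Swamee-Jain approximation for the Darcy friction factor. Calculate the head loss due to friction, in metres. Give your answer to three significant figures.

V = 4Q/(πD²) = 4·0.0108/(π·0.0642²) = 3.336 m/s
Re = VD/ν = 3.336·0.0642/1.34×10^-6 = 1.60×10^5 → turbulent
ε/D = 0.83/64.2 = 0.0129
Swamee-Jain: f = 0.04192
h_f = f(L/D)V²/(2g) = 0.04192·(2170/0.0642)·3.336²/(2·9.81) = 803.8 m

h_f ≈ 804 m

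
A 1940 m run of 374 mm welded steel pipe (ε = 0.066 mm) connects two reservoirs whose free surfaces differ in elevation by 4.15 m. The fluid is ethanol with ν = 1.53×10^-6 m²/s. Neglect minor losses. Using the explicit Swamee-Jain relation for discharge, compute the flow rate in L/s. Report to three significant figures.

Q ≈ 107 L/s

Swamee-Jain (Type II): Q = -0.965·√(gD⁵h_f/L)·ln[ε/(3.7D) + √(3.17ν²L/(gD³h_f))]
√(gD⁵h_f/L) = √(9.81·0.374⁵·4.15/1940) = 0.01239
ε/(3.7D) = 4.77×10^-5; √(3.17ν²L/(gD³h_f)) = 8.22×10^-5
Q = -0.965·0.01239·ln(1.299×10^-4) = 0.1070 m³/s
Check: V = 0.974 m/s, Re = 2.38×10^5, f = 0.01658, h_f = 4.16 m ≈ 4.15 m ✓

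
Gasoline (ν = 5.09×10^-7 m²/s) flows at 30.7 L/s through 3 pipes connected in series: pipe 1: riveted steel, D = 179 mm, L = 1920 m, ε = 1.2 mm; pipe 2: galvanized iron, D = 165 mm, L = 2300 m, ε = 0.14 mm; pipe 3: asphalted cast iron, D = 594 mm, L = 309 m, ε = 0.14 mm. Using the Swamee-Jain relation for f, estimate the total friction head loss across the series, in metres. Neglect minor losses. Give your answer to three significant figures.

Pipe 1: V = 1.220 m/s, Re = 4.29×10^5, ε/D = 0.00670, f = 0.03354, h_1 = f(L/D)V²/2g = 27.29 m
Pipe 2: V = 1.436 m/s, Re = 4.65×10^5, ε/D = 8.48×10^-4, f = 0.01972, h_2 = f(L/D)V²/2g = 28.87 m
Pipe 3: V = 0.1108 m/s, Re = 1.29×10^5, ε/D = 2.36×10^-4, f = 0.01844, h_3 = f(L/D)V²/2g = 0.005999 m
Series → Q common, losses add: H = Σh = 56.17 m

H ≈ 56.2 m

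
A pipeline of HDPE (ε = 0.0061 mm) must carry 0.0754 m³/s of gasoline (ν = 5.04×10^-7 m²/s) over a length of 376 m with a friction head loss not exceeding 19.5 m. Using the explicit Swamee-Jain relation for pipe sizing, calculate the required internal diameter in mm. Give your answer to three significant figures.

D ≈ 163 mm

Swamee-Jain (Type III): D = 0.66·[ε^1.25·(LQ²/(gh_f))^4.75 + ν·Q^9.4·(L/(gh_f))^5.2]^0.04
LQ²/(gh_f) = 0.01117; L/(gh_f) = 1.966
Term 1 = ε^1.25·(…)^4.75 = 1.62×10^-16; Term 2 = ν·Q^9.4·(…)^5.2 = 4.74×10^-16
D = 0.66·(1.62×10^-16 + 4.74×10^-16)^0.04 = 0.1628 m = 163 mm
Check: V = 3.62 m/s, Re = 1.17×10^6, f = 0.01222, h_f = 18.9 m ≈ 19.5 m ✓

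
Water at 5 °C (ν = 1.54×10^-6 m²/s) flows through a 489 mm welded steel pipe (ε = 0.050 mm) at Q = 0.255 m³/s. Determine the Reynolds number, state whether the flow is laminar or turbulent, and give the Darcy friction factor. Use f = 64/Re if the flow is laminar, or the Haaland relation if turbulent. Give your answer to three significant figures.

Re ≈ 4.31×10^5; turbulent; f ≈ 0.0145

V = 4Q/(πD²) = 1.358 m/s
Re = VD/ν = 1.358·0.489/1.54×10^-6 = 4.31×10^5
Re > 4000 → turbulent; ε/D = 1.02×10^-4
Haaland: f = 0.01454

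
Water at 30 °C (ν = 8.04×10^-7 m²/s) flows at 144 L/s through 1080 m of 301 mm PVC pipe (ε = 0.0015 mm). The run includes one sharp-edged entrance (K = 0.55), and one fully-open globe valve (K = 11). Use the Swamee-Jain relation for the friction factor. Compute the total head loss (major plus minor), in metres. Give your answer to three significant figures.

H_L ≈ 11.6 m

V = 4Q/(πD²) = 2.024 m/s; V²/2g = 0.2087 m
Re = 7.58×10^5, ε/D = 4.98×10^-6 → f = 0.01227 (Swamee-Jain)
Major: h_f = f(L/D)·V²/2g = 0.01227·3588·0.2087 = 9.192 m
Minor: ΣK = 11.6; h_m = ΣK·V²/2g = 2.411 m
Total H_L = 9.192 + 2.411 = 11.60 m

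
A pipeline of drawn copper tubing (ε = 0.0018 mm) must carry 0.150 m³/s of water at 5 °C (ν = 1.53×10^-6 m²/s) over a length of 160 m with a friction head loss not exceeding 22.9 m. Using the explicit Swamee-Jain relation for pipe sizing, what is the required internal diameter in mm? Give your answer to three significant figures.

D ≈ 177 mm

Swamee-Jain (Type III): D = 0.66·[ε^1.25·(LQ²/(gh_f))^4.75 + ν·Q^9.4·(L/(gh_f))^5.2]^0.04
LQ²/(gh_f) = 0.01602; L/(gh_f) = 0.7122
Term 1 = ε^1.25·(…)^4.75 = 1.96×10^-16; Term 2 = ν·Q^9.4·(…)^5.2 = 4.72×10^-15
D = 0.66·(1.96×10^-16 + 4.72×10^-15)^0.04 = 0.1767 m = 177 mm
Check: V = 6.12 m/s, Re = 7.07×10^5, f = 0.01252, h_f = 21.6 m ≈ 22.9 m ✓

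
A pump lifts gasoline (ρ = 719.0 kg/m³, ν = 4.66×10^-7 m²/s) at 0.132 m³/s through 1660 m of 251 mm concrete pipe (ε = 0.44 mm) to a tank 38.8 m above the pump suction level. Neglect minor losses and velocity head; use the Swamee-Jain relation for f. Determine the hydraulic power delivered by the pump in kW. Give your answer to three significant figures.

P_hyd ≈ 87.1 kW

V = 4Q/(πD²) = 2.668 m/s; Re = 1.44×10^6; ε/D = 0.00175; f = 0.02282
h_f = f(L/D)V²/2g = 54.75 m
Total head H = z + h_f = 38.8 + 54.75 = 93.55 m
P_hyd = ρgQH = 719.0·9.81·0.132·93.55 = 87.10 kW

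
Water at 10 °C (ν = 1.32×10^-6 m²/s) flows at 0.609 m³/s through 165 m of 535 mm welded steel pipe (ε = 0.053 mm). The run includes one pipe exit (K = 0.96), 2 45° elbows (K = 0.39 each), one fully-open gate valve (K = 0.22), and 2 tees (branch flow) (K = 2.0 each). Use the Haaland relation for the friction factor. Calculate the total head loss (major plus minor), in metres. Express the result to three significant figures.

H_L ≈ 3.75 m

V = 4Q/(πD²) = 2.709 m/s; V²/2g = 0.3741 m
Re = 1.10×10^6, ε/D = 9.91×10^-5 → f = 0.01321 (Haaland)
Major: h_f = f(L/D)·V²/2g = 0.01321·308.4·0.3741 = 1.524 m
Minor: ΣK = 5.96; h_m = ΣK·V²/2g = 2.229 m
Total H_L = 1.524 + 2.229 = 3.754 m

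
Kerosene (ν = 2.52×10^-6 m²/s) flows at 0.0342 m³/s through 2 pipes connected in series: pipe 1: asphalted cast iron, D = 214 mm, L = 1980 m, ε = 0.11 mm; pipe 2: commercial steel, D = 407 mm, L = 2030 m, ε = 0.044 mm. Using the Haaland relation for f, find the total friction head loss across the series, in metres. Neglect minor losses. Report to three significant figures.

Pipe 1: V = 0.9508 m/s, Re = 8.07×10^4, ε/D = 5.14×10^-4, f = 0.02071, h_1 = f(L/D)V²/2g = 8.828 m
Pipe 2: V = 0.2629 m/s, Re = 4.25×10^4, ε/D = 1.08×10^-4, f = 0.02177, h_2 = f(L/D)V²/2g = 0.3825 m
Series → Q common, losses add: H = Σh = 9.210 m

H ≈ 9.21 m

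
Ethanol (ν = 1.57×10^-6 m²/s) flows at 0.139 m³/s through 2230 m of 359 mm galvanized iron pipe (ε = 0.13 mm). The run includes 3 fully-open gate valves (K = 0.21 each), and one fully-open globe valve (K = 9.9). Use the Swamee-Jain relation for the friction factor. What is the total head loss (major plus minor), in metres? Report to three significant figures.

H_L ≈ 11.4 m

V = 4Q/(πD²) = 1.373 m/s; V²/2g = 0.09611 m
Re = 3.14×10^5, ε/D = 3.62×10^-4 → f = 0.01742 (Swamee-Jain)
Major: h_f = f(L/D)·V²/2g = 0.01742·6212·0.09611 = 10.40 m
Minor: ΣK = 10.5; h_m = ΣK·V²/2g = 1.012 m
Total H_L = 10.40 + 1.012 = 11.41 m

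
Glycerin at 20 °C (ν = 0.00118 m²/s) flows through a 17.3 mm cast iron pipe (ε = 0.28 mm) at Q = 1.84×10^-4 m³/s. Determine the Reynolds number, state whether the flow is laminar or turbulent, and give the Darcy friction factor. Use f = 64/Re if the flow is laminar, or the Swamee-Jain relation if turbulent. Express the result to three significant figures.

Re ≈ 11.5; laminar; f = 64/Re ≈ 5.58

V = 4Q/(πD²) = 0.7828 m/s
Re = VD/ν = 0.7828·0.0173/0.00118 = 11.5
Re < 2300 → laminar → f = 64/Re = 5.577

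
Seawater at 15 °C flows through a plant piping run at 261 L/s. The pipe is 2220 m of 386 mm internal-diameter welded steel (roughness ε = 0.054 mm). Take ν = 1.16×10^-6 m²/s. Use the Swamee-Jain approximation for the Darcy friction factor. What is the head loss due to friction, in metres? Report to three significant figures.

V = 4Q/(πD²) = 4·0.261/(π·0.386²) = 2.230 m/s
Re = VD/ν = 2.230·0.386/1.16×10^-6 = 7.42×10^5 → turbulent
ε/D = 0.054/386 = 1.40×10^-4
Swamee-Jain: f = 0.01438
h_f = f(L/D)V²/(2g) = 0.01438·(2220/0.386)·2.230²/(2·9.81) = 20.97 m

h_f ≈ 21.0 m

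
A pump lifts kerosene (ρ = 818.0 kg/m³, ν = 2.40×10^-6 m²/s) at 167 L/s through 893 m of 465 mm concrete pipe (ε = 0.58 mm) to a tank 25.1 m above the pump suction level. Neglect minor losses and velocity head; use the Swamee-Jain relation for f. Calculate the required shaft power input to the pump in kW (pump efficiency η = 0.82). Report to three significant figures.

P_shaft ≈ 44.5 kW

V = 4Q/(πD²) = 0.9834 m/s; Re = 1.91×10^5; ε/D = 0.00125; f = 0.02217
h_f = f(L/D)V²/2g = 2.099 m
Total head H = z + h_f = 25.1 + 2.099 = 27.20 m
P_hyd = ρgQH = 818.0·9.81·0.167·27.20 = 36.45 kW
P_shaft = P_hyd/η = 36.45/0.82 = 44.45 kW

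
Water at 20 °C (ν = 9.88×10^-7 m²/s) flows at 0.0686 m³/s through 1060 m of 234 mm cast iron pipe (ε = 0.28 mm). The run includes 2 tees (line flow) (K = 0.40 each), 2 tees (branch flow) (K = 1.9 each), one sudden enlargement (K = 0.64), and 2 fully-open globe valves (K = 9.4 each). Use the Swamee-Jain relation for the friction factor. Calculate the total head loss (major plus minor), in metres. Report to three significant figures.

V = 4Q/(πD²) = 1.595 m/s; V²/2g = 0.1297 m
Re = 3.78×10^5, ε/D = 0.00120 → f = 0.02135 (Swamee-Jain)
Major: h_f = f(L/D)·V²/2g = 0.02135·4530·0.1297 = 12.54 m
Minor: ΣK = 24.0; h_m = ΣK·V²/2g = 3.118 m
Total H_L = 12.54 + 3.118 = 15.66 m

H_L ≈ 15.7 m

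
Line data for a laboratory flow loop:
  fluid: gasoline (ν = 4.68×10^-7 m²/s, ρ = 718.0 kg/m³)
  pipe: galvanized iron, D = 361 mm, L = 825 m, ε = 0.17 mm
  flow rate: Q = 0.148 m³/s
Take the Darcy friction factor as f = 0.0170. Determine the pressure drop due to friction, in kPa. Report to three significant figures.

V = 4Q/(πD²) = 4·0.148/(π·0.361²) = 1.446 m/s
h_f = f(L/D)V²/(2g) = 0.01700·(825/0.361)·1.446²/(2·9.81) = 4.140 m
Δp = ρg·h_f = 718.0·9.81·4.140 = 29.16 kPa

Δp ≈ 29.2 kPa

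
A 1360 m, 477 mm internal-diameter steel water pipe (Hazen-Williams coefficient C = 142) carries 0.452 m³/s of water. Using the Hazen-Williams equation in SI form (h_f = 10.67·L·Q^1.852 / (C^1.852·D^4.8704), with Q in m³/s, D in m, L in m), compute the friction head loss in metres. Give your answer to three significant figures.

h_f ≈ 12.7 m

h_f = 10.67·1360·0.452^1.852 / (142^1.852·0.477^4.8704) = 12.67 m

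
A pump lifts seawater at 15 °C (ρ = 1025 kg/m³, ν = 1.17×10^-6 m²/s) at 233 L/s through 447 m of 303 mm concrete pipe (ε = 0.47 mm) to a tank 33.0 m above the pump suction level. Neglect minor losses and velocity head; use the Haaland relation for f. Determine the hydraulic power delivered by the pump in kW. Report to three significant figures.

V = 4Q/(πD²) = 3.231 m/s; Re = 8.37×10^5; ε/D = 0.00155; f = 0.02219
h_f = f(L/D)V²/2g = 17.42 m
Total head H = z + h_f = 33.0 + 17.42 = 50.42 m
P_hyd = ρgQH = 1025·9.81·0.233·50.42 = 118.1 kW

P_hyd ≈ 118 kW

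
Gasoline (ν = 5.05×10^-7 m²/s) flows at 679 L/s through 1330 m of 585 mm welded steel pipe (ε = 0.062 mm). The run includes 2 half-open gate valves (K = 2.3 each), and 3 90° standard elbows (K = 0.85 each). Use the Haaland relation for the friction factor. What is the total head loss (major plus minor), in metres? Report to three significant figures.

V = 4Q/(πD²) = 2.526 m/s; V²/2g = 0.3253 m
Re = 2.93×10^6, ε/D = 1.06×10^-4 → f = 0.01264 (Haaland)
Major: h_f = f(L/D)·V²/2g = 0.01264·2274·0.3253 = 9.344 m
Minor: ΣK = 7.15; h_m = ΣK·V²/2g = 2.326 m
Total H_L = 9.344 + 2.326 = 11.67 m

H_L ≈ 11.7 m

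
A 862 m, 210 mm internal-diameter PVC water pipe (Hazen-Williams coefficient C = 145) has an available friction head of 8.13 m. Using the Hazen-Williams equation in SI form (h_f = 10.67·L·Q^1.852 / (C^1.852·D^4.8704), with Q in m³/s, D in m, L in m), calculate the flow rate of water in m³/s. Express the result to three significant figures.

Q ≈ 0.0537 m³/s

Rearranging: Q = [h_f·C^1.852·D^4.8704 / (10.67·L)]^(1/1.852)
Q = [8.13·145^1.852·0.210^4.8704 / (10.67·862)]^0.540 = 0.05372 m³/s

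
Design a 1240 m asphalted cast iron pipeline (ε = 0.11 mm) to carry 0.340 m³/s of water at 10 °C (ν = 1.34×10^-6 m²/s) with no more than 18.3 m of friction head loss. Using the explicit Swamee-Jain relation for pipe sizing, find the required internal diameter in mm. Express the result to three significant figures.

D ≈ 405 mm

Swamee-Jain (Type III): D = 0.66·[ε^1.25·(LQ²/(gh_f))^4.75 + ν·Q^9.4·(L/(gh_f))^5.2]^0.04
LQ²/(gh_f) = 0.7985; L/(gh_f) = 6.907
Term 1 = ε^1.25·(…)^4.75 = 3.87×10^-6; Term 2 = ν·Q^9.4·(…)^5.2 = 1.22×10^-6
D = 0.66·(3.87×10^-6 + 1.22×10^-6)^0.04 = 0.4053 m = 405 mm
Check: V = 2.63 m/s, Re = 7.97×10^5, f = 0.01567, h_f = 17.0 m ≈ 18.3 m ✓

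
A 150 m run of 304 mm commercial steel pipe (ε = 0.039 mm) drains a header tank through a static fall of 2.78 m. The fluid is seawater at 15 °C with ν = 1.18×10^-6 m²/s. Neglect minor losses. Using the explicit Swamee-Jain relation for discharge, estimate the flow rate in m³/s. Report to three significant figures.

Swamee-Jain (Type II): Q = -0.965·√(gD⁵h_f/L)·ln[ε/(3.7D) + √(3.17ν²L/(gD³h_f))]
√(gD⁵h_f/L) = √(9.81·0.304⁵·2.78/150) = 0.02173
ε/(3.7D) = 3.47×10^-5; √(3.17ν²L/(gD³h_f)) = 2.94×10^-5
Q = -0.965·0.02173·ln(6.407×10^-5) = 0.2024 m³/s
Check: V = 2.79 m/s, Re = 7.19×10^5, f = 0.01428, h_f = 2.79 m ≈ 2.78 m ✓

Q ≈ 0.202 m³/s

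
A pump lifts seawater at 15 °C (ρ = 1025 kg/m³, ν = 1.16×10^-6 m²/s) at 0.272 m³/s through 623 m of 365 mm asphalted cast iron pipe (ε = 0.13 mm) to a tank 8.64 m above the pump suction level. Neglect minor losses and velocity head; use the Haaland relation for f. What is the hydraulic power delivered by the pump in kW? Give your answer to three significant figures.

P_hyd ≈ 49.7 kW

V = 4Q/(πD²) = 2.600 m/s; Re = 8.18×10^5; ε/D = 3.56×10^-4; f = 0.01621
h_f = f(L/D)V²/2g = 9.527 m
Total head H = z + h_f = 8.64 + 9.527 = 18.17 m
P_hyd = ρgQH = 1025·9.81·0.272·18.17 = 49.69 kW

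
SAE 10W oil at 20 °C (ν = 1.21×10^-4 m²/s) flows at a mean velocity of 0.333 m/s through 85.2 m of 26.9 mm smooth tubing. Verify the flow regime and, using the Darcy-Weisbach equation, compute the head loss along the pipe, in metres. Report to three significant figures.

Re = VD/ν = 0.333·0.02690/1.21×10^-4 = 74.0 → laminar (Re < 2300)
f = 64/Re = 0.8645
h_f = f(L/D)V²/(2g) = 0.8645·(85.2/0.02690)·0.333²/(2·9.81) = 15.48 m

h_f ≈ 15.5 m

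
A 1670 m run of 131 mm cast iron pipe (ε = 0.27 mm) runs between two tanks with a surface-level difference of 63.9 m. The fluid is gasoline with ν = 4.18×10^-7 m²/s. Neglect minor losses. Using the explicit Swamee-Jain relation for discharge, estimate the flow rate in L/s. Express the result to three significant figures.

Swamee-Jain (Type II): Q = -0.965·√(gD⁵h_f/L)·ln[ε/(3.7D) + √(3.17ν²L/(gD³h_f))]
√(gD⁵h_f/L) = √(9.81·0.131⁵·63.9/1670) = 0.003805
ε/(3.7D) = 5.57×10^-4; √(3.17ν²L/(gD³h_f)) = 2.56×10^-5
Q = -0.965·0.003805·ln(5.827×10^-4) = 0.02735 m³/s
Check: V = 2.03 m/s, Re = 6.36×10^5, f = 0.02399, h_f = 64.2 m ≈ 63.9 m ✓

Q ≈ 27.4 L/s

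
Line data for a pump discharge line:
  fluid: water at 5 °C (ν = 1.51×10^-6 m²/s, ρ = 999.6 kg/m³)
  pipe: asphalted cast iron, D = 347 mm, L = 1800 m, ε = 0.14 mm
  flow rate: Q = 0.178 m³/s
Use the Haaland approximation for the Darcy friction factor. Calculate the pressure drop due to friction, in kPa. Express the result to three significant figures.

Δp ≈ 157 kPa

V = 4Q/(πD²) = 4·0.178/(π·0.347²) = 1.882 m/s
Re = VD/ν = 1.882·0.347/1.51×10^-6 = 4.33×10^5 → turbulent
ε/D = 0.14/347 = 4.03×10^-4
Haaland: f = 0.01707
h_f = f(L/D)V²/(2g) = 0.01707·(1800/0.347)·1.882²/(2·9.81) = 15.99 m
Δp = ρg·h_f = 999.6·9.81·15.99 = 156.8 kPa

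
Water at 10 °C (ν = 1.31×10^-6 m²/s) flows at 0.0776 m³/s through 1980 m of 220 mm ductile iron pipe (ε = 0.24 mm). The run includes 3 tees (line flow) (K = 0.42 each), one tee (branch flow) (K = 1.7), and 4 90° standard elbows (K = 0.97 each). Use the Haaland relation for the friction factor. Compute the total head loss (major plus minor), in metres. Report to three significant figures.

H_L ≈ 41.2 m

V = 4Q/(πD²) = 2.041 m/s; V²/2g = 0.2124 m
Re = 3.43×10^5, ε/D = 0.00109 → f = 0.02080 (Haaland)
Major: h_f = f(L/D)·V²/2g = 0.02080·9000·0.2124 = 39.77 m
Minor: ΣK = 6.84; h_m = ΣK·V²/2g = 1.453 m
Total H_L = 39.77 + 1.453 = 41.22 m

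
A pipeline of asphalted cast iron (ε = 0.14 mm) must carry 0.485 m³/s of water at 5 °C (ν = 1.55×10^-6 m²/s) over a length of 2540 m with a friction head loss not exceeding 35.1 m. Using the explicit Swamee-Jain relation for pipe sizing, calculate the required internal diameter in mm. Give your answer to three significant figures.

Swamee-Jain (Type III): D = 0.66·[ε^1.25·(LQ²/(gh_f))^4.75 + ν·Q^9.4·(L/(gh_f))^5.2]^0.04
LQ²/(gh_f) = 1.735; L/(gh_f) = 7.377
Term 1 = ε^1.25·(…)^4.75 = 2.09×10^-4; Term 2 = ν·Q^9.4·(…)^5.2 = 5.61×10^-5
D = 0.66·(2.09×10^-4 + 5.61×10^-5)^0.04 = 0.4747 m = 475 mm
Check: V = 2.74 m/s, Re = 8.39×10^5, f = 0.01584, h_f = 32.4 m ≈ 35.1 m ✓

D ≈ 475 mm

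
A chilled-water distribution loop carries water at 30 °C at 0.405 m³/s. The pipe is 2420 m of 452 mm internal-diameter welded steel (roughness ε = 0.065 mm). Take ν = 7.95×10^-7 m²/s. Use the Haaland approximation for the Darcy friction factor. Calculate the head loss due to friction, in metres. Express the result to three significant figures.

h_f ≈ 23.7 m

V = 4Q/(πD²) = 4·0.405/(π·0.452²) = 2.524 m/s
Re = VD/ν = 2.524·0.452/7.95×10^-7 = 1.44×10^6 → turbulent
ε/D = 0.065/452 = 1.44×10^-4
Haaland: f = 0.01364
h_f = f(L/D)V²/(2g) = 0.01364·(2420/0.452)·2.524²/(2·9.81) = 23.72 m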